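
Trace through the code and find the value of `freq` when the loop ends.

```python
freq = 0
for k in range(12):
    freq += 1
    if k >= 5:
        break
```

Let's trace through this code step by step.

Initialize: freq = 0
Entering loop: for k in range(12):
After iteration 1: k = 0, freq = 1
After iteration 2: k = 1, freq = 2
After iteration 3: k = 2, freq = 3
After iteration 4: k = 3, freq = 4
After iteration 5: k = 4, freq = 5
After iteration 6: k = 5, freq = 6
Loop ends.

Final answer: 6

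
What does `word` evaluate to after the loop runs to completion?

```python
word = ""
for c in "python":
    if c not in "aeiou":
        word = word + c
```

Let's trace through this code step by step.

Initialize: word = ''
Entering loop: for c in "python":
After iteration 1: c = 'p', word = 'p'
After iteration 2: c = 'y', word = 'py'
After iteration 3: c = 't', word = 'pyt'
After iteration 4: c = 'h', word = 'pyth'
After iteration 5: c = 'o', word = 'pyth'
After iteration 6: c = 'n', word = 'pythn'
Loop ends.

Final answer: 'pythn'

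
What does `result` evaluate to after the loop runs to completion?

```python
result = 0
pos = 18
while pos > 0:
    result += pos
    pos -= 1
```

Let's trace through this code step by step.

Initialize: result = 0
Initialize: pos = 18
Entering loop: while pos > 0:
After iteration 1: result = 18, pos = 17
After iteration 2: result = 35, pos = 16
After iteration 3: result = 51, pos = 15
After iteration 4: result = 66, pos = 14
After iteration 5: result = 80, pos = 13
After iteration 6: result = 93, pos = 12
After iteration 7: result = 105, pos = 11
After iteration 8: result = 116, pos = 10
After iteration 9: result = 126, pos = 9
After iteration 10: result = 135, pos = 8
After iteration 11: result = 143, pos = 7
After iteration 12: result = 150, pos = 6
After iteration 13: result = 156, pos = 5
After iteration 14: result = 161, pos = 4
After iteration 15: result = 165, pos = 3
After iteration 16: result = 168, pos = 2
After iteration 17: result = 170, pos = 1
After iteration 18: result = 171, pos = 0
Loop ends.

Final answer: 171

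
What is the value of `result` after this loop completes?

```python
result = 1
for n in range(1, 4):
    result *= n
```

Let's trace through this code step by step.

Initialize: result = 1
Entering loop: for n in range(1, 4):
After iteration 1: n = 1, result = 1
After iteration 2: n = 2, result = 2
After iteration 3: n = 3, result = 6
Loop ends.

Final answer: 6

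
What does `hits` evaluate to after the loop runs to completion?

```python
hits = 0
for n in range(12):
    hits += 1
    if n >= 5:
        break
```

Let's trace through this code step by step.

Initialize: hits = 0
Entering loop: for n in range(12):
After iteration 1: n = 0, hits = 1
After iteration 2: n = 1, hits = 2
After iteration 3: n = 2, hits = 3
After iteration 4: n = 3, hits = 4
After iteration 5: n = 4, hits = 5
After iteration 6: n = 5, hits = 6
Loop ends.

Final answer: 6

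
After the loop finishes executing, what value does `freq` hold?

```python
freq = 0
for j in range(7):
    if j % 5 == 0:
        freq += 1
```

Let's trace through this code step by step.

Initialize: freq = 0
Entering loop: for j in range(7):
After iteration 1: j = 0, freq = 1
After iteration 2: j = 1, freq = 1
After iteration 3: j = 2, freq = 1
After iteration 4: j = 3, freq = 1
After iteration 5: j = 4, freq = 1
After iteration 6: j = 5, freq = 2
After iteration 7: j = 6, freq = 2
Loop ends.

Final answer: 2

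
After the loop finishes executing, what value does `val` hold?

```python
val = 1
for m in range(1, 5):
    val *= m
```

Let's trace through this code step by step.

Initialize: val = 1
Entering loop: for m in range(1, 5):
After iteration 1: m = 1, val = 1
After iteration 2: m = 2, val = 2
After iteration 3: m = 3, val = 6
After iteration 4: m = 4, val = 24
Loop ends.

Final answer: 24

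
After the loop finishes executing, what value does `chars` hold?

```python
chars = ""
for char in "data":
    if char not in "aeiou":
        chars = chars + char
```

Let's trace through this code step by step.

Initialize: chars = ''
Entering loop: for char in "data":
After iteration 1: char = 'd', chars = 'd'
After iteration 2: char = 'a', chars = 'd'
After iteration 3: char = 't', chars = 'dt'
After iteration 4: char = 'a', chars = 'dt'
Loop ends.

Final answer: 'dt'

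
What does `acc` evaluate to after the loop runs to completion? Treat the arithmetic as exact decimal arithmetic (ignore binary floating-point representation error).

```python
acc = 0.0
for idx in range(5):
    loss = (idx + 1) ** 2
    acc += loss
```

Let's trace through this code step by step.

Initialize: acc = 0.0
Entering loop: for idx in range(5):
After iteration 1: idx = 0, acc = 1.0, loss = 1
After iteration 2: idx = 1, acc = 5.0, loss = 4
After iteration 3: idx = 2, acc = 14.0, loss = 9
After iteration 4: idx = 3, acc = 30.0, loss = 16
After iteration 5: idx = 4, acc = 55.0, loss = 25
Loop ends.

Final answer: 55.0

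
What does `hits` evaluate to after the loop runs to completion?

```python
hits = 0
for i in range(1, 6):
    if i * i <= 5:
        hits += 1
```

Let's trace through this code step by step.

Initialize: hits = 0
Entering loop: for i in range(1, 6):
After iteration 1: i = 1, hits = 1
After iteration 2: i = 2, hits = 2
After iteration 3: i = 3, hits = 2
After iteration 4: i = 4, hits = 2
After iteration 5: i = 5, hits = 2
Loop ends.

Final answer: 2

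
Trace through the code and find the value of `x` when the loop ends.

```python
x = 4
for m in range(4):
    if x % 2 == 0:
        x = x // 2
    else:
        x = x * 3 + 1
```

Let's trace through this code step by step.

Initialize: x = 4
Entering loop: for m in range(4):
After iteration 1: m = 0, x = 2
After iteration 2: m = 1, x = 1
After iteration 3: m = 2, x = 4
After iteration 4: m = 3, x = 2
Loop ends.

Final answer: 2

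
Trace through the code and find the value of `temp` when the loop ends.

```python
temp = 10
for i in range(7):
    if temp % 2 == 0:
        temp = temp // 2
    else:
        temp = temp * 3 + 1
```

Let's trace through this code step by step.

Initialize: temp = 10
Entering loop: for i in range(7):
After iteration 1: i = 0, temp = 5
After iteration 2: i = 1, temp = 16
After iteration 3: i = 2, temp = 8
After iteration 4: i = 3, temp = 4
After iteration 5: i = 4, temp = 2
After iteration 6: i = 5, temp = 1
After iteration 7: i = 6, temp = 4
Loop ends.

Final answer: 4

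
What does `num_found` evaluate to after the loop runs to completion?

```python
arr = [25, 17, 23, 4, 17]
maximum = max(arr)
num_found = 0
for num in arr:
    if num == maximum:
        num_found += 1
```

Let's trace through this code step by step.

Initialize: arr = [25, 17, 23, 4, 17]
Initialize: maximum = 25
Initialize: num_found = 0
Entering loop: for num in arr:
After iteration 1: num = 25, num_found = 1
After iteration 2: num = 17, num_found = 1
After iteration 3: num = 23, num_found = 1
After iteration 4: num = 4, num_found = 1
After iteration 5: num = 17, num_found = 1
Loop ends.

Final answer: 1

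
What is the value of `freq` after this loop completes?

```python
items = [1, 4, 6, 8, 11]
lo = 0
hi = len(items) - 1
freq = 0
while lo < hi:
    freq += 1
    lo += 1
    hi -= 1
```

Let's trace through this code step by step.

Initialize: items = [1, 4, 6, 8, 11]
Initialize: lo = 0
Initialize: hi = 4
Initialize: freq = 0
Entering loop: while lo < hi:
After iteration 1: lo = 1, hi = 3, freq = 1
After iteration 2: lo = 2, hi = 2, freq = 2
Loop ends.

Final answer: 2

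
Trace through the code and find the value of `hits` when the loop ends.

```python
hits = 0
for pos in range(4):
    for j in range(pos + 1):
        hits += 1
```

Let's trace through this code step by step.

Initialize: hits = 0
Entering loop: for pos in range(4):
After iteration 1: pos = 0, hits = 1, j = 0
After iteration 2: pos = 1, hits = 3, j = 1
After iteration 3: pos = 2, hits = 6, j = 2
After iteration 4: pos = 3, hits = 10, j = 3
Loop ends.

Final answer: 10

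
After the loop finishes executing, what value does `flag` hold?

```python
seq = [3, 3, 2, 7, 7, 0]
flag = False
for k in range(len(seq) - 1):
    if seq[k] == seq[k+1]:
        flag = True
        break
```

Let's trace through this code step by step.

Initialize: seq = [3, 3, 2, 7, 7, 0]
Initialize: flag = False
Entering loop: for k in range(len(seq) - 1):
After iteration 1: k = 0, flag = True
Loop ends.

Final answer: True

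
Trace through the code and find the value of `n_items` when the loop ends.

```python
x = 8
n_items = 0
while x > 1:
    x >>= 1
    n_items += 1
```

Let's trace through this code step by step.

Initialize: x = 8
Initialize: n_items = 0
Entering loop: while x > 1:
After iteration 1: x = 4, n_items = 1
After iteration 2: x = 2, n_items = 2
After iteration 3: x = 1, n_items = 3
Loop ends.

Final answer: 3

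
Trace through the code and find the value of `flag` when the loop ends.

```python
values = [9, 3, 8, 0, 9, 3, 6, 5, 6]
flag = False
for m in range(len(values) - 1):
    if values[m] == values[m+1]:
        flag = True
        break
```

Let's trace through this code step by step.

Initialize: values = [9, 3, 8, 0, 9, 3, 6, 5, 6]
Initialize: flag = False
Entering loop: for m in range(len(values) - 1):
After iteration 1: m = 0, flag = False
After iteration 2: m = 1, flag = False
After iteration 3: m = 2, flag = False
After iteration 4: m = 3, flag = False
After iteration 5: m = 4, flag = False
After iteration 6: m = 5, flag = False
After iteration 7: m = 6, flag = False
After iteration 8: m = 7, flag = False
Loop ends.

Final answer: False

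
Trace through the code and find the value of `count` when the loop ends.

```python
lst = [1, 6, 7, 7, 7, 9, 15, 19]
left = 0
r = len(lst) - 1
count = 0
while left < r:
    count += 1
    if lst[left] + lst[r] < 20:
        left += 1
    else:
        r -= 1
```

Let's trace through this code step by step.

Initialize: lst = [1, 6, 7, 7, 7, 9, 15, 19]
Initialize: left = 0
Initialize: r = 7
Initialize: count = 0
Entering loop: while left < r:
After iteration 1: left = 0, r = 6, count = 1
After iteration 2: left = 1, r = 6, count = 2
After iteration 3: left = 1, r = 5, count = 3
After iteration 4: left = 2, r = 5, count = 4
After iteration 5: left = 3, r = 5, count = 5
After iteration 6: left = 4, r = 5, count = 6
After iteration 7: left = 5, r = 5, count = 7
Loop ends.

Final answer: 7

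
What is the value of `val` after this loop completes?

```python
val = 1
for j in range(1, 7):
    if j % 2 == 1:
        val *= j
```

Let's trace through this code step by step.

Initialize: val = 1
Entering loop: for j in range(1, 7):
After iteration 1: j = 1, val = 1
After iteration 2: j = 2, val = 1
After iteration 3: j = 3, val = 3
After iteration 4: j = 4, val = 3
After iteration 5: j = 5, val = 15
After iteration 6: j = 6, val = 15
Loop ends.

Final answer: 15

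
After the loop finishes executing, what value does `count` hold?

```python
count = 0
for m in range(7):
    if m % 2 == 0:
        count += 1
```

Let's trace through this code step by step.

Initialize: count = 0
Entering loop: for m in range(7):
After iteration 1: m = 0, count = 1
After iteration 2: m = 1, count = 1
After iteration 3: m = 2, count = 2
After iteration 4: m = 3, count = 2
After iteration 5: m = 4, count = 3
After iteration 6: m = 5, count = 3
After iteration 7: m = 6, count = 4
Loop ends.

Final answer: 4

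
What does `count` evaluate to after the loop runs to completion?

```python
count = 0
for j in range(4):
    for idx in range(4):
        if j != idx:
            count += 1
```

Let's trace through this code step by step.

Initialize: count = 0
Entering loop: for j in range(4):
After iteration 1: j = 0, count = 3
After iteration 2: j = 1, count = 6
After iteration 3: j = 2, count = 9
After iteration 4: j = 3, count = 12
Loop ends.

Final answer: 12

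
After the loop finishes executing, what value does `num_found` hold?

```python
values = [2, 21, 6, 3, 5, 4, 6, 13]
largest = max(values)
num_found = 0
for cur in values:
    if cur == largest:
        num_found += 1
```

Let's trace through this code step by step.

Initialize: values = [2, 21, 6, 3, 5, 4, 6, 13]
Initialize: largest = 21
Initialize: num_found = 0
Entering loop: for cur in values:
After iteration 1: cur = 2, num_found = 0
After iteration 2: cur = 21, num_found = 1
After iteration 3: cur = 6, num_found = 1
After iteration 4: cur = 3, num_found = 1
After iteration 5: cur = 5, num_found = 1
After iteration 6: cur = 4, num_found = 1
After iteration 7: cur = 6, num_found = 1
After iteration 8: cur = 13, num_found = 1
Loop ends.

Final answer: 1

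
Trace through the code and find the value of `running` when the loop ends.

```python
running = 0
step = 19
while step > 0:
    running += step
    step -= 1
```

Let's trace through this code step by step.

Initialize: running = 0
Initialize: step = 19
Entering loop: while step > 0:
After iteration 1: running = 19, step = 18
After iteration 2: running = 37, step = 17
After iteration 3: running = 54, step = 16
After iteration 4: running = 70, step = 15
After iteration 5: running = 85, step = 14
After iteration 6: running = 99, step = 13
After iteration 7: running = 112, step = 12
After iteration 8: running = 124, step = 11
After iteration 9: running = 135, step = 10
After iteration 10: running = 145, step = 9
After iteration 11: running = 154, step = 8
After iteration 12: running = 162, step = 7
After iteration 13: running = 169, step = 6
After iteration 14: running = 175, step = 5
After iteration 15: running = 180, step = 4
After iteration 16: running = 184, step = 3
After iteration 17: running = 187, step = 2
After iteration 18: running = 189, step = 1
After iteration 19: running = 190, step = 0
Loop ends.

Final answer: 190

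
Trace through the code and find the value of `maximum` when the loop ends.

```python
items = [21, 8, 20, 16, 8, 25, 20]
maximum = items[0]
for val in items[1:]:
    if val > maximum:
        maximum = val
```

Let's trace through this code step by step.

Initialize: items = [21, 8, 20, 16, 8, 25, 20]
Initialize: maximum = 21
Entering loop: for val in items[1:]:
After iteration 1: val = 8, maximum = 21
After iteration 2: val = 20, maximum = 21
After iteration 3: val = 16, maximum = 21
After iteration 4: val = 8, maximum = 21
After iteration 5: val = 25, maximum = 25
After iteration 6: val = 20, maximum = 25
Loop ends.

Final answer: 25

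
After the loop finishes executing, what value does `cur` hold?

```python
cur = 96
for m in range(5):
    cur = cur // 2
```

Let's trace through this code step by step.

Initialize: cur = 96
Entering loop: for m in range(5):
After iteration 1: m = 0, cur = 48
After iteration 2: m = 1, cur = 24
After iteration 3: m = 2, cur = 12
After iteration 4: m = 3, cur = 6
After iteration 5: m = 4, cur = 3
Loop ends.

Final answer: 3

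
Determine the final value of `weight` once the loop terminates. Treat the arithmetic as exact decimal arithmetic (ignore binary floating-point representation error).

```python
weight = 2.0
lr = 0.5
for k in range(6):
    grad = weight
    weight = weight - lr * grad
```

Let's trace through this code step by step.

Initialize: weight = 2.0
Initialize: lr = 0.5
Entering loop: for k in range(6):
After iteration 1: k = 0, weight = 1.0, grad = 2.0
After iteration 2: k = 1, weight = 0.5, grad = 1.0
After iteration 3: k = 2, weight = 0.25, grad = 0.5
After iteration 4: k = 3, weight = 0.125, grad = 0.25
After iteration 5: k = 4, weight = 0.0625, grad = 0.125
After iteration 6: k = 5, weight = 0.03125, grad = 0.0625
Loop ends.

Final answer: 0.03125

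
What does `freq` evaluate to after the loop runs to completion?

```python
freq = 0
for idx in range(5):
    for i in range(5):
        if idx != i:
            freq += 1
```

Let's trace through this code step by step.

Initialize: freq = 0
Entering loop: for idx in range(5):
After iteration 1: idx = 0, freq = 4
After iteration 2: idx = 1, freq = 8
After iteration 3: idx = 2, freq = 12
After iteration 4: idx = 3, freq = 16
After iteration 5: idx = 4, freq = 20
Loop ends.

Final answer: 20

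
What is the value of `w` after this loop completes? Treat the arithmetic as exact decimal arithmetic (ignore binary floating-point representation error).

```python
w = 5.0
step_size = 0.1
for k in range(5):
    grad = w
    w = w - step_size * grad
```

Let's trace through this code step by step.

Initialize: w = 5.0
Initialize: step_size = 0.1
Entering loop: for k in range(5):
After iteration 1: k = 0, w = 4.5, grad = 5.0
After iteration 2: k = 1, w = 4.05, grad = 4.5
After iteration 3: k = 2, w = 3.645, grad = 4.05
After iteration 4: k = 3, w = 3.2805, grad = 3.645
After iteration 5: k = 4, w = 2.95245, grad = 3.2805
Loop ends.

Final answer: 2.95245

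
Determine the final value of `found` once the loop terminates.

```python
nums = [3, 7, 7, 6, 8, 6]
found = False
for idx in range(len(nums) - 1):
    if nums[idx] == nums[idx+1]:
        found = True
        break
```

Let's trace through this code step by step.

Initialize: nums = [3, 7, 7, 6, 8, 6]
Initialize: found = False
Entering loop: for idx in range(len(nums) - 1):
After iteration 1: idx = 0, found = False
After iteration 2: idx = 1, found = True
Loop ends.

Final answer: True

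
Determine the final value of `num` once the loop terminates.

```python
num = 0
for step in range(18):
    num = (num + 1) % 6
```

Let's trace through this code step by step.

Initialize: num = 0
Entering loop: for step in range(18):
After iteration 1: step = 0, num = 1
After iteration 2: step = 1, num = 2
After iteration 3: step = 2, num = 3
After iteration 4: step = 3, num = 4
After iteration 5: step = 4, num = 5
After iteration 6: step = 5, num = 0
After iteration 7: step = 6, num = 1
After iteration 8: step = 7, num = 2
After iteration 9: step = 8, num = 3
After iteration 10: step = 9, num = 4
After iteration 11: step = 10, num = 5
After iteration 12: step = 11, num = 0
After iteration 13: step = 12, num = 1
After iteration 14: step = 13, num = 2
After iteration 15: step = 14, num = 3
After iteration 16: step = 15, num = 4
After iteration 17: step = 16, num = 5
After iteration 18: step = 17, num = 0
Loop ends.

Final answer: 0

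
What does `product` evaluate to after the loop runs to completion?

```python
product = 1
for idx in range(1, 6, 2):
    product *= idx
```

Let's trace through this code step by step.

Initialize: product = 1
Entering loop: for idx in range(1, 6, 2):
After iteration 1: idx = 1, product = 1
After iteration 2: idx = 3, product = 3
After iteration 3: idx = 5, product = 15
Loop ends.

Final answer: 15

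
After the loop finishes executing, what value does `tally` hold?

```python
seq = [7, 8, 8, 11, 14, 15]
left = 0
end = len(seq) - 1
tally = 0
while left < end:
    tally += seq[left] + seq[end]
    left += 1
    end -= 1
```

Let's trace through this code step by step.

Initialize: seq = [7, 8, 8, 11, 14, 15]
Initialize: left = 0
Initialize: end = 5
Initialize: tally = 0
Entering loop: while left < end:
After iteration 1: left = 1, end = 4, tally = 22
After iteration 2: left = 2, end = 3, tally = 44
After iteration 3: left = 3, end = 2, tally = 63
Loop ends.

Final answer: 63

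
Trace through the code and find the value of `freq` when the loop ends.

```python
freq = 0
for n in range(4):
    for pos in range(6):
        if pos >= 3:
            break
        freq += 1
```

Let's trace through this code step by step.

Initialize: freq = 0
Entering loop: for n in range(4):
After iteration 1: n = 0, freq = 3
After iteration 2: n = 1, freq = 6
After iteration 3: n = 2, freq = 9
After iteration 4: n = 3, freq = 12
Loop ends.

Final answer: 12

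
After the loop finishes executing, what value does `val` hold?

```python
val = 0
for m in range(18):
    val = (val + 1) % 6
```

Let's trace through this code step by step.

Initialize: val = 0
Entering loop: for m in range(18):
After iteration 1: m = 0, val = 1
After iteration 2: m = 1, val = 2
After iteration 3: m = 2, val = 3
After iteration 4: m = 3, val = 4
After iteration 5: m = 4, val = 5
After iteration 6: m = 5, val = 0
After iteration 7: m = 6, val = 1
After iteration 8: m = 7, val = 2
After iteration 9: m = 8, val = 3
After iteration 10: m = 9, val = 4
After iteration 11: m = 10, val = 5
After iteration 12: m = 11, val = 0
After iteration 13: m = 12, val = 1
After iteration 14: m = 13, val = 2
After iteration 15: m = 14, val = 3
After iteration 16: m = 15, val = 4
After iteration 17: m = 16, val = 5
After iteration 18: m = 17, val = 0
Loop ends.

Final answer: 0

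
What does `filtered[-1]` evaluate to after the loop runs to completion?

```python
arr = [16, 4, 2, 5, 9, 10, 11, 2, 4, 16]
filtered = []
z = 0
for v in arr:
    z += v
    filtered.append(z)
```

Let's trace through this code step by step.

Initialize: arr = [16, 4, 2, 5, 9, 10, 11, 2, 4, 16]
Initialize: filtered = []
Initialize: z = 0
Entering loop: for v in arr:
After iteration 1: v = 16, filtered = [16], z = 16
After iteration 2: v = 4, filtered = [16, 20], z = 20
After iteration 3: v = 2, filtered = [16, 20, 22], z = 22
After iteration 4: v = 5, filtered = [16, 20, 22, 27], z = 27
After iteration 5: v = 9, filtered = [16, 20, 22, 27, 36], z = 36
After iteration 6: v = 10, filtered = [16, 20, 22, 27, 36, 46], z = 46
After iteration 7: v = 11, filtered = [16, 20, 22, 27, 36, 46, 57], z = 57
After iteration 8: v = 2, filtered = [16, 20, 22, 27, 36, 46, 57, 59], z = 59
After iteration 9: v = 4, filtered = [16, 20, 22, 27, 36, 46, 57, 59, 63], z = 63
After iteration 10: v = 16, filtered = [16, 20, 22, 27, 36, 46, 57, 59, 63, 79], z = 79
Loop ends.
filtered[-1] = 79

Final answer: 79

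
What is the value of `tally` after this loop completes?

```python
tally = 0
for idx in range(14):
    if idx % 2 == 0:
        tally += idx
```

Let's trace through this code step by step.

Initialize: tally = 0
Entering loop: for idx in range(14):
After iteration 1: idx = 0, tally = 0
After iteration 2: idx = 1, tally = 0
After iteration 3: idx = 2, tally = 2
After iteration 4: idx = 3, tally = 2
After iteration 5: idx = 4, tally = 6
After iteration 6: idx = 5, tally = 6
After iteration 7: idx = 6, tally = 12
After iteration 8: idx = 7, tally = 12
After iteration 9: idx = 8, tally = 20
After iteration 10: idx = 9, tally = 20
After iteration 11: idx = 10, tally = 30
After iteration 12: idx = 11, tally = 30
After iteration 13: idx = 12, tally = 42
After iteration 14: idx = 13, tally = 42
Loop ends.

Final answer: 42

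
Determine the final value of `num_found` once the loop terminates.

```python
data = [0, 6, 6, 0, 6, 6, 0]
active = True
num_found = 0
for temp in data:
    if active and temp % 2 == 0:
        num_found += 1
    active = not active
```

Let's trace through this code step by step.

Initialize: data = [0, 6, 6, 0, 6, 6, 0]
Initialize: active = True
Initialize: num_found = 0
Entering loop: for temp in data:
After iteration 1: temp = 0, active = False, num_found = 1
After iteration 2: temp = 6, active = True, num_found = 1
After iteration 3: temp = 6, active = False, num_found = 2
After iteration 4: temp = 0, active = True, num_found = 2
After iteration 5: temp = 6, active = False, num_found = 3
After iteration 6: temp = 6, active = True, num_found = 3
After iteration 7: temp = 0, active = False, num_found = 4
Loop ends.

Final answer: 4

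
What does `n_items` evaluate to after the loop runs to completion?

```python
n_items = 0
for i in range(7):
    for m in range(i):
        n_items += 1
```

Let's trace through this code step by step.

Initialize: n_items = 0
Entering loop: for i in range(7):
After iteration 1: i = 0, n_items = 0
After iteration 2: i = 1, n_items = 1, m = 0
After iteration 3: i = 2, n_items = 3, m = 1
After iteration 4: i = 3, n_items = 6, m = 2
After iteration 5: i = 4, n_items = 10, m = 3
After iteration 6: i = 5, n_items = 15, m = 4
After iteration 7: i = 6, n_items = 21, m = 5
Loop ends.

Final answer: 21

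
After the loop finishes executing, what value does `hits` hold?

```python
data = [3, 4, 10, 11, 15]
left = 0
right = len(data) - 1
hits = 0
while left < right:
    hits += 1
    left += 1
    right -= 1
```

Let's trace through this code step by step.

Initialize: data = [3, 4, 10, 11, 15]
Initialize: left = 0
Initialize: right = 4
Initialize: hits = 0
Entering loop: while left < right:
After iteration 1: left = 1, right = 3, hits = 1
After iteration 2: left = 2, right = 2, hits = 2
Loop ends.

Final answer: 2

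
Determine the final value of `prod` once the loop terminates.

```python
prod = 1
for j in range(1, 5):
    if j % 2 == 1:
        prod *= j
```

Let's trace through this code step by step.

Initialize: prod = 1
Entering loop: for j in range(1, 5):
After iteration 1: j = 1, prod = 1
After iteration 2: j = 2, prod = 1
After iteration 3: j = 3, prod = 3
After iteration 4: j = 4, prod = 3
Loop ends.

Final answer: 3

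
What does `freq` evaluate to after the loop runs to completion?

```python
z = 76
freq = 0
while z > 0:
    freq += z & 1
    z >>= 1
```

Let's trace through this code step by step.

Initialize: z = 76
Initialize: freq = 0
Entering loop: while z > 0:
After iteration 1: z = 38, freq = 0
After iteration 2: z = 19, freq = 0
After iteration 3: z = 9, freq = 1
After iteration 4: z = 4, freq = 2
After iteration 5: z = 2, freq = 2
After iteration 6: z = 1, freq = 2
After iteration 7: z = 0, freq = 3
Loop ends.

Final answer: 3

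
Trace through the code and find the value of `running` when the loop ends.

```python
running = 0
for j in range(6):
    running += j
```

Let's trace through this code step by step.

Initialize: running = 0
Entering loop: for j in range(6):
After iteration 1: j = 0, running = 0
After iteration 2: j = 1, running = 1
After iteration 3: j = 2, running = 3
After iteration 4: j = 3, running = 6
After iteration 5: j = 4, running = 10
After iteration 6: j = 5, running = 15
Loop ends.

Final answer: 15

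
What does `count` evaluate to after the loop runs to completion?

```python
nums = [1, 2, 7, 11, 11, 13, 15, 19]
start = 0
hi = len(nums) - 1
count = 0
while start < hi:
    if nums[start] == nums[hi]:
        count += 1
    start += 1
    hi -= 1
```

Let's trace through this code step by step.

Initialize: nums = [1, 2, 7, 11, 11, 13, 15, 19]
Initialize: start = 0
Initialize: hi = 7
Initialize: count = 0
Entering loop: while start < hi:
After iteration 1: start = 1, hi = 6, count = 0
After iteration 2: start = 2, hi = 5, count = 0
After iteration 3: start = 3, hi = 4, count = 0
After iteration 4: start = 4, hi = 3, count = 1
Loop ends.

Final answer: 1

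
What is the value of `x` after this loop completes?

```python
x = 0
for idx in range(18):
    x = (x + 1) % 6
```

Let's trace through this code step by step.

Initialize: x = 0
Entering loop: for idx in range(18):
After iteration 1: idx = 0, x = 1
After iteration 2: idx = 1, x = 2
After iteration 3: idx = 2, x = 3
After iteration 4: idx = 3, x = 4
After iteration 5: idx = 4, x = 5
After iteration 6: idx = 5, x = 0
After iteration 7: idx = 6, x = 1
After iteration 8: idx = 7, x = 2
After iteration 9: idx = 8, x = 3
After iteration 10: idx = 9, x = 4
After iteration 11: idx = 10, x = 5
After iteration 12: idx = 11, x = 0
After iteration 13: idx = 12, x = 1
After iteration 14: idx = 13, x = 2
After iteration 15: idx = 14, x = 3
After iteration 16: idx = 15, x = 4
After iteration 17: idx = 16, x = 5
After iteration 18: idx = 17, x = 0
Loop ends.

Final answer: 0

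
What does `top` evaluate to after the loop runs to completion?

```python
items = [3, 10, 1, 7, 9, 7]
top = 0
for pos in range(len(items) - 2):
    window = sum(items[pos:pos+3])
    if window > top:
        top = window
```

Let's trace through this code step by step.

Initialize: items = [3, 10, 1, 7, 9, 7]
Initialize: top = 0
Entering loop: for pos in range(len(items) - 2):
After iteration 1: pos = 0, top = 14, window = 14
After iteration 2: pos = 1, top = 18, window = 18
After iteration 3: pos = 2, top = 18, window = 17
After iteration 4: pos = 3, top = 23, window = 23
Loop ends.

Final answer: 23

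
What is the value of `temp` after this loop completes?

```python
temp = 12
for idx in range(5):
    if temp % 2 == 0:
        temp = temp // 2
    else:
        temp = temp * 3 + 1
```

Let's trace through this code step by step.

Initialize: temp = 12
Entering loop: for idx in range(5):
After iteration 1: idx = 0, temp = 6
After iteration 2: idx = 1, temp = 3
After iteration 3: idx = 2, temp = 10
After iteration 4: idx = 3, temp = 5
After iteration 5: idx = 4, temp = 16
Loop ends.

Final answer: 16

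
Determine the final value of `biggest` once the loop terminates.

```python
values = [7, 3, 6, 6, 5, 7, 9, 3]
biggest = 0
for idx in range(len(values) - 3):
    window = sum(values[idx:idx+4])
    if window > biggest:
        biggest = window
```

Let's trace through this code step by step.

Initialize: values = [7, 3, 6, 6, 5, 7, 9, 3]
Initialize: biggest = 0
Entering loop: for idx in range(len(values) - 3):
After iteration 1: idx = 0, biggest = 22, window = 22
After iteration 2: idx = 1, biggest = 22, window = 20
After iteration 3: idx = 2, biggest = 24, window = 24
After iteration 4: idx = 3, biggest = 27, window = 27
After iteration 5: idx = 4, biggest = 27, window = 24
Loop ends.

Final answer: 27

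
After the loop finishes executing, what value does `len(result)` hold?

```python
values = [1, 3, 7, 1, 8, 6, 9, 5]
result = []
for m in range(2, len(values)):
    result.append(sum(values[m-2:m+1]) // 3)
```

Let's trace through this code step by step.

Initialize: values = [1, 3, 7, 1, 8, 6, 9, 5]
Initialize: result = []
Entering loop: for m in range(2, len(values)):
After iteration 1: m = 2, result = [3]
After iteration 2: m = 3, result = [3, 3]
After iteration 3: m = 4, result = [3, 3, 5]
After iteration 4: m = 5, result = [3, 3, 5, 5]
After iteration 5: m = 6, result = [3, 3, 5, 5, 7]
After iteration 6: m = 7, result = [3, 3, 5, 5, 7, 6]
Loop ends.
len(result) = 6

Final answer: 6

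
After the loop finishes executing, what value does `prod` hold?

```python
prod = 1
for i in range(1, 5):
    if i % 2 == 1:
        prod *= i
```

Let's trace through this code step by step.

Initialize: prod = 1
Entering loop: for i in range(1, 5):
After iteration 1: i = 1, prod = 1
After iteration 2: i = 2, prod = 1
After iteration 3: i = 3, prod = 3
After iteration 4: i = 4, prod = 3
Loop ends.

Final answer: 3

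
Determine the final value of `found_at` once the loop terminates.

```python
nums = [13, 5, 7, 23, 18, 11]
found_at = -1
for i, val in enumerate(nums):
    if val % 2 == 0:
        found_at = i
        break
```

Let's trace through this code step by step.

Initialize: nums = [13, 5, 7, 23, 18, 11]
Initialize: found_at = -1
Entering loop: for i, val in enumerate(nums):
After iteration 1: i = 0, val = 13, found_at = -1
After iteration 2: i = 1, val = 5, found_at = -1
After iteration 3: i = 2, val = 7, found_at = -1
After iteration 4: i = 3, val = 23, found_at = -1
After iteration 5: i = 4, val = 18, found_at = 4
Loop ends.

Final answer: 4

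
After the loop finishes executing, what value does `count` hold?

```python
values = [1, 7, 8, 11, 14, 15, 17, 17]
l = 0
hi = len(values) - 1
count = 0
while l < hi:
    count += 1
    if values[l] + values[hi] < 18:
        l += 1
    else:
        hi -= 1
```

Let's trace through this code step by step.

Initialize: values = [1, 7, 8, 11, 14, 15, 17, 17]
Initialize: l = 0
Initialize: hi = 7
Initialize: count = 0
Entering loop: while l < hi:
After iteration 1: l = 0, hi = 6, count = 1
After iteration 2: l = 0, hi = 5, count = 2
After iteration 3: l = 1, hi = 5, count = 3
After iteration 4: l = 1, hi = 4, count = 4
After iteration 5: l = 1, hi = 3, count = 5
After iteration 6: l = 1, hi = 2, count = 6
After iteration 7: l = 2, hi = 2, count = 7
Loop ends.

Final answer: 7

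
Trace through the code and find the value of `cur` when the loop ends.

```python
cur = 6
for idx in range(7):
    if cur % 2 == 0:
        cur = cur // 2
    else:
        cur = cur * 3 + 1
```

Let's trace through this code step by step.

Initialize: cur = 6
Entering loop: for idx in range(7):
After iteration 1: idx = 0, cur = 3
After iteration 2: idx = 1, cur = 10
After iteration 3: idx = 2, cur = 5
After iteration 4: idx = 3, cur = 16
After iteration 5: idx = 4, cur = 8
After iteration 6: idx = 5, cur = 4
After iteration 7: idx = 6, cur = 2
Loop ends.

Final answer: 2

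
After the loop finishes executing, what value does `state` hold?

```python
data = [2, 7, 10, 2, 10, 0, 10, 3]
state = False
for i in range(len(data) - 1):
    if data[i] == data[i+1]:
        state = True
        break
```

Let's trace through this code step by step.

Initialize: data = [2, 7, 10, 2, 10, 0, 10, 3]
Initialize: state = False
Entering loop: for i in range(len(data) - 1):
After iteration 1: i = 0, state = False
After iteration 2: i = 1, state = False
After iteration 3: i = 2, state = False
After iteration 4: i = 3, state = False
After iteration 5: i = 4, state = False
After iteration 6: i = 5, state = False
After iteration 7: i = 6, state = False
Loop ends.

Final answer: False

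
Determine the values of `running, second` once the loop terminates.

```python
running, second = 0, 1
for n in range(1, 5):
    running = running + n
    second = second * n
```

Let's trace through this code step by step.

Initialize: running = 0
Initialize: second = 1
Entering loop: for n in range(1, 5):
After iteration 1: n = 1, running = 1, second = 1
After iteration 2: n = 2, running = 3, second = 2
After iteration 3: n = 3, running = 6, second = 6
After iteration 4: n = 4, running = 10, second = 24
Loop ends.

Final answer: 10, 24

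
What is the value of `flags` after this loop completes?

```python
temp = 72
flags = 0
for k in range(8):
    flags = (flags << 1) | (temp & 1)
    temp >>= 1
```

Let's trace through this code step by step.

Initialize: temp = 72
Initialize: flags = 0
Entering loop: for k in range(8):
After iteration 1: k = 0, temp = 36, flags = 0
After iteration 2: k = 1, temp = 18, flags = 0
After iteration 3: k = 2, temp = 9, flags = 0
After iteration 4: k = 3, temp = 4, flags = 1
After iteration 5: k = 4, temp = 2, flags = 2
After iteration 6: k = 5, temp = 1, flags = 4
After iteration 7: k = 6, temp = 0, flags = 9
After iteration 8: k = 7, temp = 0, flags = 18
Loop ends.

Final answer: 18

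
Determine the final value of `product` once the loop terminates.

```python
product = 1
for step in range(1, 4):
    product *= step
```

Let's trace through this code step by step.

Initialize: product = 1
Entering loop: for step in range(1, 4):
After iteration 1: step = 1, product = 1
After iteration 2: step = 2, product = 2
After iteration 3: step = 3, product = 6
Loop ends.

Final answer: 6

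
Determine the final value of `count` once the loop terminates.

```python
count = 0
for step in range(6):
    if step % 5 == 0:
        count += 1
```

Let's trace through this code step by step.

Initialize: count = 0
Entering loop: for step in range(6):
After iteration 1: step = 0, count = 1
After iteration 2: step = 1, count = 1
After iteration 3: step = 2, count = 1
After iteration 4: step = 3, count = 1
After iteration 5: step = 4, count = 1
After iteration 6: step = 5, count = 2
Loop ends.

Final answer: 2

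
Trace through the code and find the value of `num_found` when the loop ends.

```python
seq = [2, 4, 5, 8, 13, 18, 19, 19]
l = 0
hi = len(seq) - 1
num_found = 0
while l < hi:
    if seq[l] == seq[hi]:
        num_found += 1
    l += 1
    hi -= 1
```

Let's trace through this code step by step.

Initialize: seq = [2, 4, 5, 8, 13, 18, 19, 19]
Initialize: l = 0
Initialize: hi = 7
Initialize: num_found = 0
Entering loop: while l < hi:
After iteration 1: l = 1, hi = 6, num_found = 0
After iteration 2: l = 2, hi = 5, num_found = 0
After iteration 3: l = 3, hi = 4, num_found = 0
After iteration 4: l = 4, hi = 3, num_found = 0
Loop ends.

Final answer: 0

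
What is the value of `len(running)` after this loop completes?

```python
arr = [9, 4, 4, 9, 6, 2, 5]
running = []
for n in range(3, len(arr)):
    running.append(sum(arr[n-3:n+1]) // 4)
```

Let's trace through this code step by step.

Initialize: arr = [9, 4, 4, 9, 6, 2, 5]
Initialize: running = []
Entering loop: for n in range(3, len(arr)):
After iteration 1: n = 3, running = [6]
After iteration 2: n = 4, running = [6, 5]
After iteration 3: n = 5, running = [6, 5, 5]
After iteration 4: n = 6, running = [6, 5, 5, 5]
Loop ends.
len(running) = 4

Final answer: 4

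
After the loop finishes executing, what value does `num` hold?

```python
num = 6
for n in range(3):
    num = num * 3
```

Let's trace through this code step by step.

Initialize: num = 6
Entering loop: for n in range(3):
After iteration 1: n = 0, num = 18
After iteration 2: n = 1, num = 54
After iteration 3: n = 2, num = 162
Loop ends.

Final answer: 162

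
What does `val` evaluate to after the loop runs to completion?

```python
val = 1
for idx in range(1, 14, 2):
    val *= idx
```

Let's trace through this code step by step.

Initialize: val = 1
Entering loop: for idx in range(1, 14, 2):
After iteration 1: idx = 1, val = 1
After iteration 2: idx = 3, val = 3
After iteration 3: idx = 5, val = 15
After iteration 4: idx = 7, val = 105
After iteration 5: idx = 9, val = 945
After iteration 6: idx = 11, val = 10395
After iteration 7: idx = 13, val = 135135
Loop ends.

Final answer: 135135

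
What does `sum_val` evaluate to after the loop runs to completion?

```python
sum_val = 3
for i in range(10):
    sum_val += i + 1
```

Let's trace through this code step by step.

Initialize: sum_val = 3
Entering loop: for i in range(10):
After iteration 1: i = 0, sum_val = 4
After iteration 2: i = 1, sum_val = 6
After iteration 3: i = 2, sum_val = 9
After iteration 4: i = 3, sum_val = 13
After iteration 5: i = 4, sum_val = 18
After iteration 6: i = 5, sum_val = 24
After iteration 7: i = 6, sum_val = 31
After iteration 8: i = 7, sum_val = 39
After iteration 9: i = 8, sum_val = 48
After iteration 10: i = 9, sum_val = 58
Loop ends.

Final answer: 58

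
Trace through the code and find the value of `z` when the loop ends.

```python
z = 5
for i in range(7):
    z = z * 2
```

Let's trace through this code step by step.

Initialize: z = 5
Entering loop: for i in range(7):
After iteration 1: i = 0, z = 10
After iteration 2: i = 1, z = 20
After iteration 3: i = 2, z = 40
After iteration 4: i = 3, z = 80
After iteration 5: i = 4, z = 160
After iteration 6: i = 5, z = 320
After iteration 7: i = 6, z = 640
Loop ends.

Final answer: 640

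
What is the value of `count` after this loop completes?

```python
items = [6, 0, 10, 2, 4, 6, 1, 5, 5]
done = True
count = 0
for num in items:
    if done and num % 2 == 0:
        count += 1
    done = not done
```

Let's trace through this code step by step.

Initialize: items = [6, 0, 10, 2, 4, 6, 1, 5, 5]
Initialize: done = True
Initialize: count = 0
Entering loop: for num in items:
After iteration 1: num = 6, done = False, count = 1
After iteration 2: num = 0, done = True, count = 1
After iteration 3: num = 10, done = False, count = 2
After iteration 4: num = 2, done = True, count = 2
After iteration 5: num = 4, done = False, count = 3
After iteration 6: num = 6, done = True, count = 3
After iteration 7: num = 1, done = False, count = 3
After iteration 8: num = 5, done = True, count = 3
After iteration 9: num = 5, done = False, count = 3
Loop ends.

Final answer: 3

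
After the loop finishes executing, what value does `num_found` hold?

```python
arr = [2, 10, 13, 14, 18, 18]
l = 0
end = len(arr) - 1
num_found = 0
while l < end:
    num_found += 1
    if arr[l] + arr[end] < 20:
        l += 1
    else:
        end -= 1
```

Let's trace through this code step by step.

Initialize: arr = [2, 10, 13, 14, 18, 18]
Initialize: l = 0
Initialize: end = 5
Initialize: num_found = 0
Entering loop: while l < end:
After iteration 1: l = 0, end = 4, num_found = 1
After iteration 2: l = 0, end = 3, num_found = 2
After iteration 3: l = 1, end = 3, num_found = 3
After iteration 4: l = 1, end = 2, num_found = 4
After iteration 5: l = 1, end = 1, num_found = 5
Loop ends.

Final answer: 5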